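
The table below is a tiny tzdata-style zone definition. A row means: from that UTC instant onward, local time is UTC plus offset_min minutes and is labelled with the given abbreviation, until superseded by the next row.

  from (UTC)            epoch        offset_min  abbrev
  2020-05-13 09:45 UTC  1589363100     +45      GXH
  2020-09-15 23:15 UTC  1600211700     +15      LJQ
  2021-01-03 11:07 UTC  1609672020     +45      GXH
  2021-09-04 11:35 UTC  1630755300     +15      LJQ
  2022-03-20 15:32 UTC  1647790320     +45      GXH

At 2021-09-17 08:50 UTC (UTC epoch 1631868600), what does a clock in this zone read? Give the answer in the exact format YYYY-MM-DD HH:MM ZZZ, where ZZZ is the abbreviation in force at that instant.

2021-09-17 09:05 LJQ

Query: 2021-09-17 08:50 UTC
Rule 4/5 (LJQ, +00:15): 2021-09-04 11:35 UTC ≤ query < 2022-03-20 15:32 UTC
8·60 + 50 + 15 = 545 min
545 = 0·1440 + 545; 545 = 9·60 + 5 → 09:05, same day
→ 2021-09-17 09:05 LJQ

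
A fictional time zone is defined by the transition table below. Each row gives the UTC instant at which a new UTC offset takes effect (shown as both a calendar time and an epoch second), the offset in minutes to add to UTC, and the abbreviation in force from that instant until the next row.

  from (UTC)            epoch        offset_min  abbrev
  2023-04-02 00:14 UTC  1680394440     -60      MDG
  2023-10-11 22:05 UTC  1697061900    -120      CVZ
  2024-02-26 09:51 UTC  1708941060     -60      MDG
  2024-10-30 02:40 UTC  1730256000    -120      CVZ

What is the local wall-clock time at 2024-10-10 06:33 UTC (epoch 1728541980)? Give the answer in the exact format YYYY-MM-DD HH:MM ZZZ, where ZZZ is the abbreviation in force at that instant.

2024-10-10 05:33 MDG

Query: 2024-10-10 06:33 UTC
Rule 3/4 (MDG, -01:00): 2024-02-26 09:51 UTC ≤ query < 2024-10-30 02:40 UTC
6·60 + 33 - 60 = 333 min
333 = 0·1440 + 333; 333 = 5·60 + 33 → 05:33, same day
→ 2024-10-10 05:33 MDG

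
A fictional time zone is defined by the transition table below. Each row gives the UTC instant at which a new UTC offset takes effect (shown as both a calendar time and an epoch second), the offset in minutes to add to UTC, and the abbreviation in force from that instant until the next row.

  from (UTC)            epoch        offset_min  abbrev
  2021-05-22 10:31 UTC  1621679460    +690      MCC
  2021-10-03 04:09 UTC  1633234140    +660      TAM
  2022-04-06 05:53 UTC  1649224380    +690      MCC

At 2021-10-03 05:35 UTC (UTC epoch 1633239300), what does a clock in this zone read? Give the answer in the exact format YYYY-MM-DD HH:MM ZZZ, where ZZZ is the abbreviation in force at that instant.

2021-10-03 16:35 TAM

Query: 2021-10-03 05:35 UTC
Rule 2/3 (TAM, +11:00): 2021-10-03 04:09 UTC ≤ query < 2022-04-06 05:53 UTC
5·60 + 35 + 660 = 995 min
995 = 0·1440 + 995; 995 = 16·60 + 35 → 16:35, same day
→ 2021-10-03 16:35 TAM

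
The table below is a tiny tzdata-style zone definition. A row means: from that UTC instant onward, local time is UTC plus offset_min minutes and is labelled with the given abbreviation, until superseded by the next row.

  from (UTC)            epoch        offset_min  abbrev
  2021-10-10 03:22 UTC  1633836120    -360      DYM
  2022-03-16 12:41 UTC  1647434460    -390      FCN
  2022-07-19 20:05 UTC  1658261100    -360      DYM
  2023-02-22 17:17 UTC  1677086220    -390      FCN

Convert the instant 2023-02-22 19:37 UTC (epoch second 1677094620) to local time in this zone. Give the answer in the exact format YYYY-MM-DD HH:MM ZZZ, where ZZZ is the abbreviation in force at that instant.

Query: 2023-02-22 19:37 UTC
Rule 4/4 (FCN, -06:30): 2023-02-22 17:17 UTC ≤ query < +∞
19·60 + 37 - 390 = 787 min
787 = 0·1440 + 787; 787 = 13·60 + 7 → 13:07, same day
→ 2023-02-22 13:07 FCN

2023-02-22 13:07 FCN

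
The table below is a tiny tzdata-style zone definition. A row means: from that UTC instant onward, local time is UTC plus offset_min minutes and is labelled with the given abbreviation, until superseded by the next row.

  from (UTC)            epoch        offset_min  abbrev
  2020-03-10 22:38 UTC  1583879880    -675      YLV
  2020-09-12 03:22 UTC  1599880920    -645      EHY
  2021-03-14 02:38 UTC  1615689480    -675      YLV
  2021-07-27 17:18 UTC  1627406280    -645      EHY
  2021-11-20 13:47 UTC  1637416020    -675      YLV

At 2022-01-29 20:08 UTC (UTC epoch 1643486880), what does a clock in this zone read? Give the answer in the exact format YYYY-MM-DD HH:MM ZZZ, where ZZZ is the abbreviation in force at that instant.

Query: 2022-01-29 20:08 UTC
Rule 5/5 (YLV, -11:15): 2021-11-20 13:47 UTC ≤ query < +∞
20·60 + 8 - 675 = 533 min
533 = 0·1440 + 533; 533 = 8·60 + 53 → 08:53, same day
→ 2022-01-29 08:53 YLV

2022-01-29 08:53 YLV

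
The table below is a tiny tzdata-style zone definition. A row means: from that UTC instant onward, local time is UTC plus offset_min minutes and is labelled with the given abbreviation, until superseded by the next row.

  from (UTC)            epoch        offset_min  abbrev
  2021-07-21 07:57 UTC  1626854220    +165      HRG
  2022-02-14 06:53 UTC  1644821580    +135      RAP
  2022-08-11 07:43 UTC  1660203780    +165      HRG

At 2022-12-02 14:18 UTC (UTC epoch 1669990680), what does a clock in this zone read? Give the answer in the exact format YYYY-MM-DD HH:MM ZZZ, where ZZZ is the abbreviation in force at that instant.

2022-12-02 17:03 HRG

Query: 2022-12-02 14:18 UTC
Rule 3/3 (HRG, +02:45): 2022-08-11 07:43 UTC ≤ query < +∞
14·60 + 18 + 165 = 1023 min
1023 = 0·1440 + 1023; 1023 = 17·60 + 3 → 17:03, same day
→ 2022-12-02 17:03 HRG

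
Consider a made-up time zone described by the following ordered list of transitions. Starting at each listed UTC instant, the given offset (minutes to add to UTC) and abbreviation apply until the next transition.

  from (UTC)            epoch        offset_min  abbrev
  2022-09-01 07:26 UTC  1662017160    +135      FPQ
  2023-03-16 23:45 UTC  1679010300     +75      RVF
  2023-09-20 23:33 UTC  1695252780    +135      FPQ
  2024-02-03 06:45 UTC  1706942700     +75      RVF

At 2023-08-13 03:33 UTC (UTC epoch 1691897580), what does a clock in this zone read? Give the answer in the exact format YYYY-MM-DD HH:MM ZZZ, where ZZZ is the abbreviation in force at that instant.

Query: 2023-08-13 03:33 UTC
Rule 2/4 (RVF, +01:15): 2023-03-16 23:45 UTC ≤ query < 2023-09-20 23:33 UTC
3·60 + 33 + 75 = 288 min
288 = 0·1440 + 288; 288 = 4·60 + 48 → 04:48, same day
→ 2023-08-13 04:48 RVF

2023-08-13 04:48 RVF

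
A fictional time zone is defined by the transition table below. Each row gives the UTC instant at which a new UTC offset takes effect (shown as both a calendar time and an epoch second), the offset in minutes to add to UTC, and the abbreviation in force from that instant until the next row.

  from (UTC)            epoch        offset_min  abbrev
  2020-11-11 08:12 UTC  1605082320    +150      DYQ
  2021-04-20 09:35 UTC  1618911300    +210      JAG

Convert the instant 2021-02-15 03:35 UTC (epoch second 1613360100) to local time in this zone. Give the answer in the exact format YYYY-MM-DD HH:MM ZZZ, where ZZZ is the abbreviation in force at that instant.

2021-02-15 06:05 DYQ

Query: 2021-02-15 03:35 UTC
Rule 1/2 (DYQ, +02:30): 2020-11-11 08:12 UTC ≤ query < 2021-04-20 09:35 UTC
3·60 + 35 + 150 = 365 min
365 = 0·1440 + 365; 365 = 6·60 + 5 → 06:05, same day
→ 2021-02-15 06:05 DYQ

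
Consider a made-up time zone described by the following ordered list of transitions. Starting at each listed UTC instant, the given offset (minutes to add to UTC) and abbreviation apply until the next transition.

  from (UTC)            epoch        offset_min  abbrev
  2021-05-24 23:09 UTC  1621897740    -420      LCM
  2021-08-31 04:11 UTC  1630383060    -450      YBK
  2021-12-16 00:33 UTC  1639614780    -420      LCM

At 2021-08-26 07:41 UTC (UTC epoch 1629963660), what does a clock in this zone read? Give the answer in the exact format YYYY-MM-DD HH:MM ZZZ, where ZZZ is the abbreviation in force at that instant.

2021-08-26 00:41 LCM

Query: 2021-08-26 07:41 UTC
Rule 1/3 (LCM, -07:00): 2021-05-24 23:09 UTC ≤ query < 2021-08-31 04:11 UTC
7·60 + 41 - 420 = 41 min
41 = 0·1440 + 41; 41 = 0·60 + 41 → 00:41, same day
→ 2021-08-26 00:41 LCM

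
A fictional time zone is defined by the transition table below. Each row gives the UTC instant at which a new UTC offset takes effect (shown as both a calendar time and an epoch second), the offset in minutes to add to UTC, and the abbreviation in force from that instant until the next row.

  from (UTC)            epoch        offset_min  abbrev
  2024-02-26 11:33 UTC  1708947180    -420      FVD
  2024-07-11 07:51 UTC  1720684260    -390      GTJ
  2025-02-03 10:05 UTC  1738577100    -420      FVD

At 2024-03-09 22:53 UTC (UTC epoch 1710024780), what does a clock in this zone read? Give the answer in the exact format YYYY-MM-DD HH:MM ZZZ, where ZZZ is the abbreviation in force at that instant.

2024-03-09 15:53 FVD

Query: 2024-03-09 22:53 UTC
Rule 1/3 (FVD, -07:00): 2024-02-26 11:33 UTC ≤ query < 2024-07-11 07:51 UTC
22·60 + 53 - 420 = 953 min
953 = 0·1440 + 953; 953 = 15·60 + 53 → 15:53, same day
→ 2024-03-09 15:53 FVD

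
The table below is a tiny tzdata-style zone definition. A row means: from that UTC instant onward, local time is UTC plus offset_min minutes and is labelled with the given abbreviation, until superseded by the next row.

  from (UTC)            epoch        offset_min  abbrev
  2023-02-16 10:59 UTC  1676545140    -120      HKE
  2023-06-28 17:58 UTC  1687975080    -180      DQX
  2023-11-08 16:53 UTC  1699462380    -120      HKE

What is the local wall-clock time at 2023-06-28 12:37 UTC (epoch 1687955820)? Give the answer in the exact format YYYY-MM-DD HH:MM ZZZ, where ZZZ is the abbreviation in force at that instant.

2023-06-28 10:37 HKE

Query: 2023-06-28 12:37 UTC
Rule 1/3 (HKE, -02:00): 2023-02-16 10:59 UTC ≤ query < 2023-06-28 17:58 UTC
12·60 + 37 - 120 = 637 min
637 = 0·1440 + 637; 637 = 10·60 + 37 → 10:37, same day
→ 2023-06-28 10:37 HKE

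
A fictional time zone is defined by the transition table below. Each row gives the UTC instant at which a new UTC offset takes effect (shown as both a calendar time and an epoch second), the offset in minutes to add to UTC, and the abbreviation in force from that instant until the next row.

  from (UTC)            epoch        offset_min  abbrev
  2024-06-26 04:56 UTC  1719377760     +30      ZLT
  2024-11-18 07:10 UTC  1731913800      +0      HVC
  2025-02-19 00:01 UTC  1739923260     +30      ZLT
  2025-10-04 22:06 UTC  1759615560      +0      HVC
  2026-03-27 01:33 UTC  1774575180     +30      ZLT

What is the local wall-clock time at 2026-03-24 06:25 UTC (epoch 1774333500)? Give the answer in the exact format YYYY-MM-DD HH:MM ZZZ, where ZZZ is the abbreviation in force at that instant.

2026-03-24 06:25 HVC

Query: 2026-03-24 06:25 UTC
Rule 4/5 (HVC, +00:00): 2025-10-04 22:06 UTC ≤ query < 2026-03-27 01:33 UTC
6·60 + 25 + 0 = 385 min
385 = 0·1440 + 385; 385 = 6·60 + 25 → 06:25, same day
→ 2026-03-24 06:25 HVC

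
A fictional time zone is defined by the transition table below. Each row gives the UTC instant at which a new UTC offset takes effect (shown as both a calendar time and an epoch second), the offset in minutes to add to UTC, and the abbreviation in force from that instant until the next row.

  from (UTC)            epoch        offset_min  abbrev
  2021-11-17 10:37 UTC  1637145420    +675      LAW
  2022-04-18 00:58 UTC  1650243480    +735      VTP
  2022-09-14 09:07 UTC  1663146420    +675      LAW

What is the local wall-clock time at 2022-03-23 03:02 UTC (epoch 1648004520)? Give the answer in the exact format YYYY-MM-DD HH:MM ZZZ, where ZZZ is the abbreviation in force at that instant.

2022-03-23 14:17 LAW

Query: 2022-03-23 03:02 UTC
Rule 1/3 (LAW, +11:15): 2021-11-17 10:37 UTC ≤ query < 2022-04-18 00:58 UTC
3·60 + 2 + 675 = 857 min
857 = 0·1440 + 857; 857 = 14·60 + 17 → 14:17, same day
→ 2022-03-23 14:17 LAW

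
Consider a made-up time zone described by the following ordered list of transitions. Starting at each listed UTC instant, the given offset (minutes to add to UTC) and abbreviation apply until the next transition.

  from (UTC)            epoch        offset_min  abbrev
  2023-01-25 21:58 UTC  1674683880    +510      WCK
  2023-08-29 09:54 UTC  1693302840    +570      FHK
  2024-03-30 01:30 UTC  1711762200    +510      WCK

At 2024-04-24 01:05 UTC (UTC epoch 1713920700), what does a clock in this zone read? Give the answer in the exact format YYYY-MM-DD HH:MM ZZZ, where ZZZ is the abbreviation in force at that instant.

2024-04-24 09:35 WCK

Query: 2024-04-24 01:05 UTC
Rule 3/3 (WCK, +08:30): 2024-03-30 01:30 UTC ≤ query < +∞
1·60 + 5 + 510 = 575 min
575 = 0·1440 + 575; 575 = 9·60 + 35 → 09:35, same day
→ 2024-04-24 09:35 WCK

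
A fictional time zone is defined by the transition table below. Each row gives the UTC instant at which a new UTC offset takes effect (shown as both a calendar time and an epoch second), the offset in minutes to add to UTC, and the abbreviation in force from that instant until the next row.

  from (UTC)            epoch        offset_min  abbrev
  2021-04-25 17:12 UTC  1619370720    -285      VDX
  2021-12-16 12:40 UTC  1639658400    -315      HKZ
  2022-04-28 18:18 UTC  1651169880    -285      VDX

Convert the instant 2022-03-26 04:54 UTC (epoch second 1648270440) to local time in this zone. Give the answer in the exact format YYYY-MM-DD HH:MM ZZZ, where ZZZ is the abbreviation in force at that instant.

Query: 2022-03-26 04:54 UTC
Rule 2/3 (HKZ, -05:15): 2021-12-16 12:40 UTC ≤ query < 2022-04-28 18:18 UTC
4·60 + 54 - 315 = -21 min
-21 = -1·1440 + 1419; 1419 = 23·60 + 39 → 23:39, 2022-03-26 - 1 day = 2022-03-25
→ 2022-03-25 23:39 HKZ

2022-03-25 23:39 HKZ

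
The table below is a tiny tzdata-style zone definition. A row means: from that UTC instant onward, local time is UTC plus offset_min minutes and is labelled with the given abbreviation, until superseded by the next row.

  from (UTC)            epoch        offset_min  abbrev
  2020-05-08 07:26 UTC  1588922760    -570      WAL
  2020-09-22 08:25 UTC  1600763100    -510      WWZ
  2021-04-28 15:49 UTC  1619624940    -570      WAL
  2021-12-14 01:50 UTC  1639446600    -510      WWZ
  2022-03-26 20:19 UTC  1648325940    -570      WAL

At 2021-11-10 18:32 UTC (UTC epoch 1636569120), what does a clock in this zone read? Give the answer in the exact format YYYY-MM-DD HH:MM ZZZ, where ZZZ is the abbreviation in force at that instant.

Query: 2021-11-10 18:32 UTC
Rule 3/5 (WAL, -09:30): 2021-04-28 15:49 UTC ≤ query < 2021-12-14 01:50 UTC
18·60 + 32 - 570 = 542 min
542 = 0·1440 + 542; 542 = 9·60 + 2 → 09:02, same day
→ 2021-11-10 09:02 WAL

2021-11-10 09:02 WAL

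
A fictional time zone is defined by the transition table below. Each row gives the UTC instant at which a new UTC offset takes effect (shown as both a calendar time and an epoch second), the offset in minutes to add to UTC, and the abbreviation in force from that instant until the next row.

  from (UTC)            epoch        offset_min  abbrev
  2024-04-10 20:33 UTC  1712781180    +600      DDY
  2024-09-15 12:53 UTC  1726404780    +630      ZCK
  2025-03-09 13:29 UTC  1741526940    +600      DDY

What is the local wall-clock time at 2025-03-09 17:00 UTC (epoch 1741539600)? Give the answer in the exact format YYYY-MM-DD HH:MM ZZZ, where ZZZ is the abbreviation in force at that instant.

2025-03-10 03:00 DDY

Query: 2025-03-09 17:00 UTC
Rule 3/3 (DDY, +10:00): 2025-03-09 13:29 UTC ≤ query < +∞
17·60 + 0 + 600 = 1620 min
1620 = 1·1440 + 180; 180 = 3·60 + 0 → 03:00, 2025-03-09 + 1 day = 2025-03-10
→ 2025-03-10 03:00 DDY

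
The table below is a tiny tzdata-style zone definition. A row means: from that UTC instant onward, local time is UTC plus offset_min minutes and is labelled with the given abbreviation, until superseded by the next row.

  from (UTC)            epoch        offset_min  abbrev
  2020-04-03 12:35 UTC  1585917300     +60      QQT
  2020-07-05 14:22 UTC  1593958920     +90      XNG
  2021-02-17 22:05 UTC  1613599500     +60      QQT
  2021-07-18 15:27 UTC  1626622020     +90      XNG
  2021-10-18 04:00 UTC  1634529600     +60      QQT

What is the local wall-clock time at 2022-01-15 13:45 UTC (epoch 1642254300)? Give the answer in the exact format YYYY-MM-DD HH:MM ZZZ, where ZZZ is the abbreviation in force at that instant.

2022-01-15 14:45 QQT

Query: 2022-01-15 13:45 UTC
Rule 5/5 (QQT, +01:00): 2021-10-18 04:00 UTC ≤ query < +∞
13·60 + 45 + 60 = 885 min
885 = 0·1440 + 885; 885 = 14·60 + 45 → 14:45, same day
→ 2022-01-15 14:45 QQT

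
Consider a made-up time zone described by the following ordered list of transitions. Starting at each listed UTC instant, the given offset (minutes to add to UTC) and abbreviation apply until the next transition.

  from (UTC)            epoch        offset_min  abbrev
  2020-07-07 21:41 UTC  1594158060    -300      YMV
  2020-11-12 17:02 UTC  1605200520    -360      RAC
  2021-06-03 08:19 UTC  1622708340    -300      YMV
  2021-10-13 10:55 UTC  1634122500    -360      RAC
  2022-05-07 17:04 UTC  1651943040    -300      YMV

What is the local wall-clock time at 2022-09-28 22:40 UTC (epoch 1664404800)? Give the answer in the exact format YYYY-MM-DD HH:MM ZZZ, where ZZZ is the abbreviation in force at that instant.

2022-09-28 17:40 YMV

Query: 2022-09-28 22:40 UTC
Rule 5/5 (YMV, -05:00): 2022-05-07 17:04 UTC ≤ query < +∞
22·60 + 40 - 300 = 1060 min
1060 = 0·1440 + 1060; 1060 = 17·60 + 40 → 17:40, same day
→ 2022-09-28 17:40 YMV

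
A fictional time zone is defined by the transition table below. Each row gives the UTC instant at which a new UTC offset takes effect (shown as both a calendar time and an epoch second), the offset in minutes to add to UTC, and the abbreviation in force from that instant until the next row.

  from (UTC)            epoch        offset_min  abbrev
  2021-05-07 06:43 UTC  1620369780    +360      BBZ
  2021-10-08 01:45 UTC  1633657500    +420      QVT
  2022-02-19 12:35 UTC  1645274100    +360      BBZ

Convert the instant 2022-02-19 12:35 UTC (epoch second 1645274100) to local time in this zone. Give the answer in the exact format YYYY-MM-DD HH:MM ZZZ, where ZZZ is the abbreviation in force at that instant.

2022-02-19 18:35 BBZ

Query: 2022-02-19 12:35 UTC
Rule 3/3 (BBZ, +06:00): 2022-02-19 12:35 UTC ≤ query < +∞
12·60 + 35 + 360 = 1115 min
1115 = 0·1440 + 1115; 1115 = 18·60 + 35 → 18:35, same day
→ 2022-02-19 18:35 BBZ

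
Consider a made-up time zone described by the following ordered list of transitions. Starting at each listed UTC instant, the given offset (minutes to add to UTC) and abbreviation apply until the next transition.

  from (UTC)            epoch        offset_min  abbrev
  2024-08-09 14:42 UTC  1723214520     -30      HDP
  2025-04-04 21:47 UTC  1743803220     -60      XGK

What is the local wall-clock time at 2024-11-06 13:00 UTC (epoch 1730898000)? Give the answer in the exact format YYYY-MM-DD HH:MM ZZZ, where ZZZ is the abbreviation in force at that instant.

2024-11-06 12:30 HDP

Query: 2024-11-06 13:00 UTC
Rule 1/2 (HDP, -00:30): 2024-08-09 14:42 UTC ≤ query < 2025-04-04 21:47 UTC
13·60 + 0 - 30 = 750 min
750 = 0·1440 + 750; 750 = 12·60 + 30 → 12:30, same day
→ 2024-11-06 12:30 HDP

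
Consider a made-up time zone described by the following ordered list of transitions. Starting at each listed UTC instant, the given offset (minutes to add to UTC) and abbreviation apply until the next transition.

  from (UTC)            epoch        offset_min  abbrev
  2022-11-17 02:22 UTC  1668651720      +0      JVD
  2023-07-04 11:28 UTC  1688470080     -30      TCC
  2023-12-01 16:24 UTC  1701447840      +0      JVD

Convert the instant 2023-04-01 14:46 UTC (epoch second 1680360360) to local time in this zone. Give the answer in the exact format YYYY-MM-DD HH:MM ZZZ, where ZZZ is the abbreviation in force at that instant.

Query: 2023-04-01 14:46 UTC
Rule 1/3 (JVD, +00:00): 2022-11-17 02:22 UTC ≤ query < 2023-07-04 11:28 UTC
14·60 + 46 + 0 = 886 min
886 = 0·1440 + 886; 886 = 14·60 + 46 → 14:46, same day
→ 2023-04-01 14:46 JVD

2023-04-01 14:46 JVD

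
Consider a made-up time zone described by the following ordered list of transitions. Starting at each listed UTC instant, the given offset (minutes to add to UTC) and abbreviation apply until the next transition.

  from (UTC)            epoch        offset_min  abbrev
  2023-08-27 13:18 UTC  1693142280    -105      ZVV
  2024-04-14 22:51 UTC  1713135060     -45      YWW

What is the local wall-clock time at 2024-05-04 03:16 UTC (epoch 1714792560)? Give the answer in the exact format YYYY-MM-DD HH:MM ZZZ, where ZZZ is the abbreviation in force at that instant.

Query: 2024-05-04 03:16 UTC
Rule 2/2 (YWW, -00:45): 2024-04-14 22:51 UTC ≤ query < +∞
3·60 + 16 - 45 = 151 min
151 = 0·1440 + 151; 151 = 2·60 + 31 → 02:31, same day
→ 2024-05-04 02:31 YWW

2024-05-04 02:31 YWW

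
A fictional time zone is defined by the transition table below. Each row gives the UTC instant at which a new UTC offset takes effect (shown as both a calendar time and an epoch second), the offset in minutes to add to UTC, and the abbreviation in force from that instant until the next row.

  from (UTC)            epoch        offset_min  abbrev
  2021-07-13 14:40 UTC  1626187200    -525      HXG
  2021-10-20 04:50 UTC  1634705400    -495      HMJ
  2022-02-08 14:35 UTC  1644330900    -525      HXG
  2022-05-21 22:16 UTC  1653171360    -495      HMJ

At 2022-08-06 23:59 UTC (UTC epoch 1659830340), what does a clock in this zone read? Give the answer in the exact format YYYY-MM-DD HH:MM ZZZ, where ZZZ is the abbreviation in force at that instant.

2022-08-06 15:44 HMJ

Query: 2022-08-06 23:59 UTC
Rule 4/4 (HMJ, -08:15): 2022-05-21 22:16 UTC ≤ query < +∞
23·60 + 59 - 495 = 944 min
944 = 0·1440 + 944; 944 = 15·60 + 44 → 15:44, same day
→ 2022-08-06 15:44 HMJ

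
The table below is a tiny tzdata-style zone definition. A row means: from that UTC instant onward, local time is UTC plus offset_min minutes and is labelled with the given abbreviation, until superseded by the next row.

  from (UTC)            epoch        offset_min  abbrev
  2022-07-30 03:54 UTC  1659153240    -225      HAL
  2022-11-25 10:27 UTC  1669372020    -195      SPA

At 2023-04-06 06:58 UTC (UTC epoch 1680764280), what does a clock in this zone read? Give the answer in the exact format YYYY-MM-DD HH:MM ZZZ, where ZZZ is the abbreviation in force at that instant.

Query: 2023-04-06 06:58 UTC
Rule 2/2 (SPA, -03:15): 2022-11-25 10:27 UTC ≤ query < +∞
6·60 + 58 - 195 = 223 min
223 = 0·1440 + 223; 223 = 3·60 + 43 → 03:43, same day
→ 2023-04-06 03:43 SPA

2023-04-06 03:43 SPA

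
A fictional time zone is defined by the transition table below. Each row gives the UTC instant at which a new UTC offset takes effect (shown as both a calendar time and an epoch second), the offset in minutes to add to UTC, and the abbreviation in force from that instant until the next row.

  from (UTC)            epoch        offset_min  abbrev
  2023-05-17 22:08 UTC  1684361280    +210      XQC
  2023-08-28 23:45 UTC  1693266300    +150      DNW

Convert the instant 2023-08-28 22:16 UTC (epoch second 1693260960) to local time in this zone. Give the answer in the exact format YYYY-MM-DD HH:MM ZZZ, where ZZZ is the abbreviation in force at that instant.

2023-08-29 01:46 XQC

Query: 2023-08-28 22:16 UTC
Rule 1/2 (XQC, +03:30): 2023-05-17 22:08 UTC ≤ query < 2023-08-28 23:45 UTC
22·60 + 16 + 210 = 1546 min
1546 = 1·1440 + 106; 106 = 1·60 + 46 → 01:46, 2023-08-28 + 1 day = 2023-08-29
→ 2023-08-29 01:46 XQC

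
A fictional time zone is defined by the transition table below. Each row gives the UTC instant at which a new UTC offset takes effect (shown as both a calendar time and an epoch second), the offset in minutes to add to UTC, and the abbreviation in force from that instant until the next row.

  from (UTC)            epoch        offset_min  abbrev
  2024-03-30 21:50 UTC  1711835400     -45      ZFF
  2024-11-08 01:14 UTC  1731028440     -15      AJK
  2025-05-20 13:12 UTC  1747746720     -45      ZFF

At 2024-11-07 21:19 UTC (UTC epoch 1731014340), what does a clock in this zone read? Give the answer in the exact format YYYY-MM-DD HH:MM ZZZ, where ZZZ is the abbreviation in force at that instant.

Query: 2024-11-07 21:19 UTC
Rule 1/3 (ZFF, -00:45): 2024-03-30 21:50 UTC ≤ query < 2024-11-08 01:14 UTC
21·60 + 19 - 45 = 1234 min
1234 = 0·1440 + 1234; 1234 = 20·60 + 34 → 20:34, same day
→ 2024-11-07 20:34 ZFF

2024-11-07 20:34 ZFF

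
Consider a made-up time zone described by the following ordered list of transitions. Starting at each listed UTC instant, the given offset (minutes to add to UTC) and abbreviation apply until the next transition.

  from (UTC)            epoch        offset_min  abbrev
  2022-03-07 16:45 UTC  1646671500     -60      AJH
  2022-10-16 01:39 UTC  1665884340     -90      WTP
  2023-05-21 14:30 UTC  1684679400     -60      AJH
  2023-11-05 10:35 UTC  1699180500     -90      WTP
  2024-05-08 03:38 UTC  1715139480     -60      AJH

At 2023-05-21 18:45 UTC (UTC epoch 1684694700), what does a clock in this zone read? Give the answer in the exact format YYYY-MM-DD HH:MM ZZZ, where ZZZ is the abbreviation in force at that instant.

2023-05-21 17:45 AJH

Query: 2023-05-21 18:45 UTC
Rule 3/5 (AJH, -01:00): 2023-05-21 14:30 UTC ≤ query < 2023-11-05 10:35 UTC
18·60 + 45 - 60 = 1065 min
1065 = 0·1440 + 1065; 1065 = 17·60 + 45 → 17:45, same day
→ 2023-05-21 17:45 AJH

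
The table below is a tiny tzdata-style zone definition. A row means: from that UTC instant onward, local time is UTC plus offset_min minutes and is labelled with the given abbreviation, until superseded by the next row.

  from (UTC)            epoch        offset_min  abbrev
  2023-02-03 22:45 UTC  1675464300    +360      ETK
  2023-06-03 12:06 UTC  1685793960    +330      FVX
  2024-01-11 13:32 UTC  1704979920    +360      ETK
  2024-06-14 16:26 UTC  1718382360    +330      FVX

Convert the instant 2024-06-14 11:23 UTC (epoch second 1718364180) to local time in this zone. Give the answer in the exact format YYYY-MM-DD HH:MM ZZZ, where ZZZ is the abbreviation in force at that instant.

2024-06-14 17:23 ETK

Query: 2024-06-14 11:23 UTC
Rule 3/4 (ETK, +06:00): 2024-01-11 13:32 UTC ≤ query < 2024-06-14 16:26 UTC
11·60 + 23 + 360 = 1043 min
1043 = 0·1440 + 1043; 1043 = 17·60 + 23 → 17:23, same day
→ 2024-06-14 17:23 ETK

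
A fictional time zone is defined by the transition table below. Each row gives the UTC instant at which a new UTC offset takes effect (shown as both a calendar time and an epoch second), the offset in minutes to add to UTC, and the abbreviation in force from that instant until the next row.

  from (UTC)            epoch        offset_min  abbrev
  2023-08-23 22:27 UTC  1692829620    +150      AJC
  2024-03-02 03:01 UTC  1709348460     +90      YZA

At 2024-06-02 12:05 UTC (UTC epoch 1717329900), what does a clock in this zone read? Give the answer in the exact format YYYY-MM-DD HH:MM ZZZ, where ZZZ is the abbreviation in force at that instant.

Query: 2024-06-02 12:05 UTC
Rule 2/2 (YZA, +01:30): 2024-03-02 03:01 UTC ≤ query < +∞
12·60 + 5 + 90 = 815 min
815 = 0·1440 + 815; 815 = 13·60 + 35 → 13:35, same day
→ 2024-06-02 13:35 YZA

2024-06-02 13:35 YZA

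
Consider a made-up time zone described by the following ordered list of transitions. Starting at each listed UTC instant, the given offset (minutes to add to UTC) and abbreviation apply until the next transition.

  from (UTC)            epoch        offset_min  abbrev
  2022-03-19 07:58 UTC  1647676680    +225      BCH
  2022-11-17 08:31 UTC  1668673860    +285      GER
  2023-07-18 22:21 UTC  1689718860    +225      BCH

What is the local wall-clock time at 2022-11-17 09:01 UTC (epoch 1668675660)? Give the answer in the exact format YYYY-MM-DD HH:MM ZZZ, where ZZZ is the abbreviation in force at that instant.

2022-11-17 13:46 GER

Query: 2022-11-17 09:01 UTC
Rule 2/3 (GER, +04:45): 2022-11-17 08:31 UTC ≤ query < 2023-07-18 22:21 UTC
9·60 + 1 + 285 = 826 min
826 = 0·1440 + 826; 826 = 13·60 + 46 → 13:46, same day
→ 2022-11-17 13:46 GER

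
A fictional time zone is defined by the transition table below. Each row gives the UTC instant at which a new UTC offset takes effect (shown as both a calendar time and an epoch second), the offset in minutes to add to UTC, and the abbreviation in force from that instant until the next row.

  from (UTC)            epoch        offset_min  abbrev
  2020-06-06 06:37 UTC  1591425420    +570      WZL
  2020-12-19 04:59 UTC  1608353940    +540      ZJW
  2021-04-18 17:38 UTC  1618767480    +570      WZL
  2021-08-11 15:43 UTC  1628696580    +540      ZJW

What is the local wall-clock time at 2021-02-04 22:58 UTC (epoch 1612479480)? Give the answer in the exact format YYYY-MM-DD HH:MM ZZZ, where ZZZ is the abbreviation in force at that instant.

Query: 2021-02-04 22:58 UTC
Rule 2/4 (ZJW, +09:00): 2020-12-19 04:59 UTC ≤ query < 2021-04-18 17:38 UTC
22·60 + 58 + 540 = 1918 min
1918 = 1·1440 + 478; 478 = 7·60 + 58 → 07:58, 2021-02-04 + 1 day = 2021-02-05
→ 2021-02-05 07:58 ZJW

2021-02-05 07:58 ZJW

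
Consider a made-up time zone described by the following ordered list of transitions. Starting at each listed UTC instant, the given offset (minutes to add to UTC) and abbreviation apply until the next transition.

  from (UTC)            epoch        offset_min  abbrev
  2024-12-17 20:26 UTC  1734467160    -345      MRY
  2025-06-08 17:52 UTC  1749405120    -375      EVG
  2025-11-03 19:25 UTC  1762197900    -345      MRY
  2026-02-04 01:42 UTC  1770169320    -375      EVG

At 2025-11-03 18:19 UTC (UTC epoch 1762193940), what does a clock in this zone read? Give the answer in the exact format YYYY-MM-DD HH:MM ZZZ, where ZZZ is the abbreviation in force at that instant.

Query: 2025-11-03 18:19 UTC
Rule 2/4 (EVG, -06:15): 2025-06-08 17:52 UTC ≤ query < 2025-11-03 19:25 UTC
18·60 + 19 - 375 = 724 min
724 = 0·1440 + 724; 724 = 12·60 + 4 → 12:04, same day
→ 2025-11-03 12:04 EVG

2025-11-03 12:04 EVG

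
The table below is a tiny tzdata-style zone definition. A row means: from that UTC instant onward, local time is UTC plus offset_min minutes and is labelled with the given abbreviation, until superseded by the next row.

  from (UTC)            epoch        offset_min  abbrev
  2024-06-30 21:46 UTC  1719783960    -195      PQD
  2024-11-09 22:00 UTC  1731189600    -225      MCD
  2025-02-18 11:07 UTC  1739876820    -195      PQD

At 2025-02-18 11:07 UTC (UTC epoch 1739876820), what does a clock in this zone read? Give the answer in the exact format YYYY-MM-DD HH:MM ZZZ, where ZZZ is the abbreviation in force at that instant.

2025-02-18 07:52 PQD

Query: 2025-02-18 11:07 UTC
Rule 3/3 (PQD, -03:15): 2025-02-18 11:07 UTC ≤ query < +∞
11·60 + 7 - 195 = 472 min
472 = 0·1440 + 472; 472 = 7·60 + 52 → 07:52, same day
→ 2025-02-18 07:52 PQD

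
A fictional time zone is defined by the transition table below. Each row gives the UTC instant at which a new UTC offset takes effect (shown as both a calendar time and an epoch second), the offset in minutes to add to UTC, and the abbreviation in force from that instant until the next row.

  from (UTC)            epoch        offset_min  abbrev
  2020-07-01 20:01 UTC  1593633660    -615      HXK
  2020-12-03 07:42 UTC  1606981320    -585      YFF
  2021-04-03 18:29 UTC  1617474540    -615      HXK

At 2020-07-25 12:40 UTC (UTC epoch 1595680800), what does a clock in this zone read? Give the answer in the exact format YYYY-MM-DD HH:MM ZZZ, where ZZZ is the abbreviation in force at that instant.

Query: 2020-07-25 12:40 UTC
Rule 1/3 (HXK, -10:15): 2020-07-01 20:01 UTC ≤ query < 2020-12-03 07:42 UTC
12·60 + 40 - 615 = 145 min
145 = 0·1440 + 145; 145 = 2·60 + 25 → 02:25, same day
→ 2020-07-25 02:25 HXK

2020-07-25 02:25 HXK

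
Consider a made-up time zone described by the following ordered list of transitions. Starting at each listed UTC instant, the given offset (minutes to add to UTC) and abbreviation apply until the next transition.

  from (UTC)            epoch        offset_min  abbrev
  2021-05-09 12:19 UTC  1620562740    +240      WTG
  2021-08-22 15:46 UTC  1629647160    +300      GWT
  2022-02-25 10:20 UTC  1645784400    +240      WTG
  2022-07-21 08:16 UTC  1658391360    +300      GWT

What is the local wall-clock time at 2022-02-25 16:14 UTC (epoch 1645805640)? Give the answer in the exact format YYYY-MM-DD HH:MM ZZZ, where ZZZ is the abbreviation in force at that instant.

Query: 2022-02-25 16:14 UTC
Rule 3/4 (WTG, +04:00): 2022-02-25 10:20 UTC ≤ query < 2022-07-21 08:16 UTC
16·60 + 14 + 240 = 1214 min
1214 = 0·1440 + 1214; 1214 = 20·60 + 14 → 20:14, same day
→ 2022-02-25 20:14 WTG

2022-02-25 20:14 WTG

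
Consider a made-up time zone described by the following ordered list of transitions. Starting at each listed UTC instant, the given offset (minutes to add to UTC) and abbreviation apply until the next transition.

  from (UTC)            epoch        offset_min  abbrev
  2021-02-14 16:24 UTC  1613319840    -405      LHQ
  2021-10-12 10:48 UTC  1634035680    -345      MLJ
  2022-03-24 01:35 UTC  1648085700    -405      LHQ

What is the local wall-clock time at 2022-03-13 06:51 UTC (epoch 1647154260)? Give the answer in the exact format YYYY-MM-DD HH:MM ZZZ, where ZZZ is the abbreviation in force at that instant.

Query: 2022-03-13 06:51 UTC
Rule 2/3 (MLJ, -05:45): 2021-10-12 10:48 UTC ≤ query < 2022-03-24 01:35 UTC
6·60 + 51 - 345 = 66 min
66 = 0·1440 + 66; 66 = 1·60 + 6 → 01:06, same day
→ 2022-03-13 01:06 MLJ

2022-03-13 01:06 MLJ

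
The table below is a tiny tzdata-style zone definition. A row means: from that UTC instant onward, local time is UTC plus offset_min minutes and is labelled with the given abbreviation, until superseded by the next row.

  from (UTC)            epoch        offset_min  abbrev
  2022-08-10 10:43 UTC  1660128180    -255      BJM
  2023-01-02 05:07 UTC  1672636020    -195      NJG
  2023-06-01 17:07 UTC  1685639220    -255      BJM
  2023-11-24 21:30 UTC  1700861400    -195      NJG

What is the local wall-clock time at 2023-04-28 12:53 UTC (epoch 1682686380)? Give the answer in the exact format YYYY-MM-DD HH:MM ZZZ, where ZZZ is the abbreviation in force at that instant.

Query: 2023-04-28 12:53 UTC
Rule 2/4 (NJG, -03:15): 2023-01-02 05:07 UTC ≤ query < 2023-06-01 17:07 UTC
12·60 + 53 - 195 = 578 min
578 = 0·1440 + 578; 578 = 9·60 + 38 → 09:38, same day
→ 2023-04-28 09:38 NJG

2023-04-28 09:38 NJG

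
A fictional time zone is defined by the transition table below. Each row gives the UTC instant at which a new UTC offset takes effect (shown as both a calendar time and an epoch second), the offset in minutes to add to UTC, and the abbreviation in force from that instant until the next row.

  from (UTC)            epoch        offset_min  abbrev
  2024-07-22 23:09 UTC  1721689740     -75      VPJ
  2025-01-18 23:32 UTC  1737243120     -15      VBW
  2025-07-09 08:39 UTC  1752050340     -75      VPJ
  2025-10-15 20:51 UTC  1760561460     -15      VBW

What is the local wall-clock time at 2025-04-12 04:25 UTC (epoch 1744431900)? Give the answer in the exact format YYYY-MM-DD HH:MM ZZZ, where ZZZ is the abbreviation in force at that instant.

Query: 2025-04-12 04:25 UTC
Rule 2/4 (VBW, -00:15): 2025-01-18 23:32 UTC ≤ query < 2025-07-09 08:39 UTC
4·60 + 25 - 15 = 250 min
250 = 0·1440 + 250; 250 = 4·60 + 10 → 04:10, same day
→ 2025-04-12 04:10 VBW

2025-04-12 04:10 VBW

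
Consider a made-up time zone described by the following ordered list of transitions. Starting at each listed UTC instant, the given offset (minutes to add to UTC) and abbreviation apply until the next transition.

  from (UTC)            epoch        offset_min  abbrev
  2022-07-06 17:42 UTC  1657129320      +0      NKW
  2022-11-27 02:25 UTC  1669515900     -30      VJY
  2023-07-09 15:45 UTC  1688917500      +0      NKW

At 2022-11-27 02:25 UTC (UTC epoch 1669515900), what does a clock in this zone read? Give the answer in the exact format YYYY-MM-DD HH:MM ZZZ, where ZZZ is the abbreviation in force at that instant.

Query: 2022-11-27 02:25 UTC
Rule 2/3 (VJY, -00:30): 2022-11-27 02:25 UTC ≤ query < 2023-07-09 15:45 UTC
2·60 + 25 - 30 = 115 min
115 = 0·1440 + 115; 115 = 1·60 + 55 → 01:55, same day
→ 2022-11-27 01:55 VJY

2022-11-27 01:55 VJY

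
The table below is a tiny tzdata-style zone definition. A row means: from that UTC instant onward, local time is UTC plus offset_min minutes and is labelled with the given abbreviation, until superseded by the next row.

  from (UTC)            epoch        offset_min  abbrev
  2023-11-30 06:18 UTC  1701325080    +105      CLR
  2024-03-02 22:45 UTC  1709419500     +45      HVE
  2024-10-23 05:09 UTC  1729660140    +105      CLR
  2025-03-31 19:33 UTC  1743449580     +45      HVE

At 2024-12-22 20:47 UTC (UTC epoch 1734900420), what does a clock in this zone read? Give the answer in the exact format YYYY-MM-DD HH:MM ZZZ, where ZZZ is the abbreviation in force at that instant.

2024-12-22 22:32 CLR

Query: 2024-12-22 20:47 UTC
Rule 3/4 (CLR, +01:45): 2024-10-23 05:09 UTC ≤ query < 2025-03-31 19:33 UTC
20·60 + 47 + 105 = 1352 min
1352 = 0·1440 + 1352; 1352 = 22·60 + 32 → 22:32, same day
→ 2024-12-22 22:32 CLR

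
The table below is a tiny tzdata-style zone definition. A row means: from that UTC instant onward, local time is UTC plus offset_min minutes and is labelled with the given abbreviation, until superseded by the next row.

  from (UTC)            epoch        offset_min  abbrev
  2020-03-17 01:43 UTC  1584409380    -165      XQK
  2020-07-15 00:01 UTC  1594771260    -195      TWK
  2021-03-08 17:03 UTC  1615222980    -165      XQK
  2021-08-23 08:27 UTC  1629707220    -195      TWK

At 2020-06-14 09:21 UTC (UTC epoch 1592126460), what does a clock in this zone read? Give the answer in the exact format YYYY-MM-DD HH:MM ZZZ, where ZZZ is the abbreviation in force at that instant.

2020-06-14 06:36 XQK

Query: 2020-06-14 09:21 UTC
Rule 1/4 (XQK, -02:45): 2020-03-17 01:43 UTC ≤ query < 2020-07-15 00:01 UTC
9·60 + 21 - 165 = 396 min
396 = 0·1440 + 396; 396 = 6·60 + 36 → 06:36, same day
→ 2020-06-14 06:36 XQK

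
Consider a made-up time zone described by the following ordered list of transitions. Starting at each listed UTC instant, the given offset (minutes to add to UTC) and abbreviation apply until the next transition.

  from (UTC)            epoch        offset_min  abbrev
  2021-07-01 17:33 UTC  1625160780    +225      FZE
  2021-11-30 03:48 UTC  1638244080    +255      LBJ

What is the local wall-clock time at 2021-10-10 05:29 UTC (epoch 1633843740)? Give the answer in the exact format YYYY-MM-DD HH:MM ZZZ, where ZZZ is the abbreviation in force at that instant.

Query: 2021-10-10 05:29 UTC
Rule 1/2 (FZE, +03:45): 2021-07-01 17:33 UTC ≤ query < 2021-11-30 03:48 UTC
5·60 + 29 + 225 = 554 min
554 = 0·1440 + 554; 554 = 9·60 + 14 → 09:14, same day
→ 2021-10-10 09:14 FZE

2021-10-10 09:14 FZE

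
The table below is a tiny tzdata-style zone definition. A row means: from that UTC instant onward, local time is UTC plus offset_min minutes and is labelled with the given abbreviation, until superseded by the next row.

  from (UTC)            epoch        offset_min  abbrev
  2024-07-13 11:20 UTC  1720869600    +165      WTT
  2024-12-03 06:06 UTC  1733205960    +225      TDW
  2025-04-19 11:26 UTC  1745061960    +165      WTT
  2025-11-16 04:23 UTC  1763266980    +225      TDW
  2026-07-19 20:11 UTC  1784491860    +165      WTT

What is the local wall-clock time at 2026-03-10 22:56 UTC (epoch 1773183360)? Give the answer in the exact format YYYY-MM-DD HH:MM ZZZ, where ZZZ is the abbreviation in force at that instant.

2026-03-11 02:41 TDW

Query: 2026-03-10 22:56 UTC
Rule 4/5 (TDW, +03:45): 2025-11-16 04:23 UTC ≤ query < 2026-07-19 20:11 UTC
22·60 + 56 + 225 = 1601 min
1601 = 1·1440 + 161; 161 = 2·60 + 41 → 02:41, 2026-03-10 + 1 day = 2026-03-11
→ 2026-03-11 02:41 TDW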